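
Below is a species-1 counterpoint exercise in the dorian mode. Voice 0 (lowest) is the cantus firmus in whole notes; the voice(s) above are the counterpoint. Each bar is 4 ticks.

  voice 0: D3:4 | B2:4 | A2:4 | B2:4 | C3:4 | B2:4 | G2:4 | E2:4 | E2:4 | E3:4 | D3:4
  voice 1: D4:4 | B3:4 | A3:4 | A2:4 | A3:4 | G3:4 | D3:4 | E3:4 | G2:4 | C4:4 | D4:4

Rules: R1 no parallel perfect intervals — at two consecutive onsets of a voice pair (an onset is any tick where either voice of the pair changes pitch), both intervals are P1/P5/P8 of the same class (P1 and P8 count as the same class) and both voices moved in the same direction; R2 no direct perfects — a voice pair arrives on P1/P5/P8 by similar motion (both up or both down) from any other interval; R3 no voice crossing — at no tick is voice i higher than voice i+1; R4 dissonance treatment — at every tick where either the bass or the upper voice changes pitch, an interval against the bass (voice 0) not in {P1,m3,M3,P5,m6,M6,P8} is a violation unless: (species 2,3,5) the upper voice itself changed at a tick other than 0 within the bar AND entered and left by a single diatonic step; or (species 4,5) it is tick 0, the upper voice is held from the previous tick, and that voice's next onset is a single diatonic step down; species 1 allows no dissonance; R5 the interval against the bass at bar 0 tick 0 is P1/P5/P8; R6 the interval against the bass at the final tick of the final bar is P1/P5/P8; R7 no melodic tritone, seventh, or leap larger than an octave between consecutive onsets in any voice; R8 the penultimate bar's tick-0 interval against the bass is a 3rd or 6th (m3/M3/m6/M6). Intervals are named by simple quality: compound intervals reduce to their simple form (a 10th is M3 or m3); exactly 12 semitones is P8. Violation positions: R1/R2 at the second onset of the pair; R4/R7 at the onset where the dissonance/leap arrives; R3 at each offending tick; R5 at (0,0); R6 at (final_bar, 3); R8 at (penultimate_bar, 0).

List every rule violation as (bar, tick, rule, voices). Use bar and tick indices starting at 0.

bar 0: v0=D3 v1=D4 downbeat P8
bar 1: v0=B2 v1=B3 downbeat P8
bar 2: v0=A2 v1=A3 downbeat P8
bar 3: v0=B2 v1=A2 downbeat M2
bar 4: v0=C3 v1=A3 downbeat M6
bar 5: v0=B2 v1=G3 downbeat m6
bar 6: v0=G2 v1=D3 downbeat P5
bar 7: v0=E2 v1=E3 downbeat P8
bar 8: v0=E2 v1=G2 downbeat m3
bar 9: v0=E3 v1=C4 downbeat m6
bar 10: v0=D3 v1=D4 downbeat P8
  -> R1 @ bar 1 tick 0 v(0, 1): D3/D4 P8 -> B2/B3 P8 similar
  -> R1 @ bar 2 tick 0 v(0, 1): B2/B3 P8 -> A2/A3 P8 similar
  -> R3 @ bar 3 tick 0 v(0, 1): B2 above A2
  -> R4 @ bar 3 tick 0 v(0, 1): B2/A2 M2 untreated
  -> R3 @ bar 3 tick 1 v(0, 1): B2 above A2
  -> R3 @ bar 3 tick 2 v(0, 1): B2 above A2
  -> R3 @ bar 3 tick 3 v(0, 1): B2 above A2
  -> R2 @ bar 6 tick 0 v(0, 1): B2/G3 m6 -> G2/D3 P5 similar
  -> R7 @ bar 9 tick 0 v(1,): G2->C4 leap 17st

(1, 0, R1, (0, 1))
(2, 0, R1, (0, 1))
(3, 0, R3, (0, 1))
(3, 0, R4, (0, 1))
(3, 1, R3, (0, 1))
(3, 2, R3, (0, 1))
(3, 3, R3, (0, 1))
(6, 0, R2, (0, 1))
(9, 0, R7, (1,))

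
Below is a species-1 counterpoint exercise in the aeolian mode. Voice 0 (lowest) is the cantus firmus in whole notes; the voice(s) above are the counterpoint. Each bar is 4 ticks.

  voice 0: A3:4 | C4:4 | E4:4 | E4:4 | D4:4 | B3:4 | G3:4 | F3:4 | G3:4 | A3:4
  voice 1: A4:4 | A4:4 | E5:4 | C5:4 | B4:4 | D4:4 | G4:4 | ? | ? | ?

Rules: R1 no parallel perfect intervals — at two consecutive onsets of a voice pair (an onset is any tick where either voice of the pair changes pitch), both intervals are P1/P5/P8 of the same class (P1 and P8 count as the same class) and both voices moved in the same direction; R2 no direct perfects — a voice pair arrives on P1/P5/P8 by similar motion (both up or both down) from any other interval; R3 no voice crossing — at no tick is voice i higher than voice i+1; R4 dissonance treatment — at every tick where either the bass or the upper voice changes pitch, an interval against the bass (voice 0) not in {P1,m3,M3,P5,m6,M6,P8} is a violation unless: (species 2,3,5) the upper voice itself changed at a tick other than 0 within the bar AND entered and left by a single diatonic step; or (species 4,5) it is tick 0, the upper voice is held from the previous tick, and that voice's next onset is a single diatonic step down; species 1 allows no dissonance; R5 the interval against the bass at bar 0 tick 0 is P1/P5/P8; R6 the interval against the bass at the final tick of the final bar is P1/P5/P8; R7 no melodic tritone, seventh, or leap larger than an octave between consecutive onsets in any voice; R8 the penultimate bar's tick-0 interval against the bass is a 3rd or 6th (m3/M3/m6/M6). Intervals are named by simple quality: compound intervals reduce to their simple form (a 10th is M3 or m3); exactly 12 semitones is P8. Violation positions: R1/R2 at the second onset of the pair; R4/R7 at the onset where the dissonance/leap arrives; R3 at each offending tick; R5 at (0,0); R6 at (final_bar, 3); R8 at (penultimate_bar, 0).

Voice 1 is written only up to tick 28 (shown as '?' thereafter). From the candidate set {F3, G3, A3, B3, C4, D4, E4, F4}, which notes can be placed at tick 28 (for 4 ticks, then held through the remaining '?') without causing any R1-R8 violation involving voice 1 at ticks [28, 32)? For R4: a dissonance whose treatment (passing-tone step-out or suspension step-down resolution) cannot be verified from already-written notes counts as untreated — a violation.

{D4}

F3: violates R1,R7
G3: violates R4
A3: violates R7
B3: violates R4
C4: violates R2
D4: legal
E4: violates R4
F4: violates R1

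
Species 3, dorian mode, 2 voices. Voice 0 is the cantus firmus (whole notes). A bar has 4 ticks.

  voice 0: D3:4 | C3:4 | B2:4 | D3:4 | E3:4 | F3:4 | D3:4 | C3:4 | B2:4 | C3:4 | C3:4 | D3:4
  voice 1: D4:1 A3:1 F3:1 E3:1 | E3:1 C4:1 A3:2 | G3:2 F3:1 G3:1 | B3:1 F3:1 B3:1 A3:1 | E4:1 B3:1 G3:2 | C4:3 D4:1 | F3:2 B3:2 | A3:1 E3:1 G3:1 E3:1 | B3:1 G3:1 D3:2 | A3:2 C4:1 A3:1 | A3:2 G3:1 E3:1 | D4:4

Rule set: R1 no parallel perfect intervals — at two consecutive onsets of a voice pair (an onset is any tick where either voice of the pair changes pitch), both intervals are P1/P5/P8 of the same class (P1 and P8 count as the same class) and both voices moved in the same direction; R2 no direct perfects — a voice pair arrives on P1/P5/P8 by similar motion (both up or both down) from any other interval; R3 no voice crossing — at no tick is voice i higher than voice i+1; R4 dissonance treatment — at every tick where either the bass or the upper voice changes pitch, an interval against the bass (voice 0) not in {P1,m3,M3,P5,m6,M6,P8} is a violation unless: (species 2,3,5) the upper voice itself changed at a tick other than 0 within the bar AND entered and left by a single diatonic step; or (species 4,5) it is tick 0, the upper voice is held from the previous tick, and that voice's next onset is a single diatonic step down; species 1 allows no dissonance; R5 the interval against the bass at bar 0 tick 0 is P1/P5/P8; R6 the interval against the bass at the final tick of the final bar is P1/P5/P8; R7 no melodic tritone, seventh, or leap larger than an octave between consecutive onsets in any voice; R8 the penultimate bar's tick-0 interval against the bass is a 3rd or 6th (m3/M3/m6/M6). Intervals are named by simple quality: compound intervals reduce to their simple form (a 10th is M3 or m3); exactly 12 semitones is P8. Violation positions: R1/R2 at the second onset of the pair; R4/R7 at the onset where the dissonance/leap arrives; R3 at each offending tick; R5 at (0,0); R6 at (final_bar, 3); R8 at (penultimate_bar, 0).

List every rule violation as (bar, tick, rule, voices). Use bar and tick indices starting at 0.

bar 0: v0=D3 v1=D4 downbeat P8
bar 1: v0=C3 v1=E3 downbeat M3
bar 2: v0=B2 v1=G3 downbeat m6
bar 3: v0=D3 v1=B3 downbeat M6
bar 4: v0=E3 v1=E4 downbeat P8
bar 5: v0=F3 v1=C4 downbeat P5
bar 6: v0=D3 v1=F3 downbeat m3
bar 7: v0=C3 v1=A3 downbeat M6
bar 8: v0=B2 v1=B3 downbeat P8
bar 9: v0=C3 v1=A3 downbeat M6
bar 10: v0=C3 v1=A3 downbeat M6
bar 11: v0=D3 v1=D4 downbeat P8
  -> R4 @ bar 0 tick 3 v(0, 1): D3/E3 M2 untreated
  -> R7 @ bar 3 tick 1 v(1,): B3->F3 leap 6st
  -> R7 @ bar 3 tick 2 v(1,): F3->B3 leap 6st
  -> R2 @ bar 4 tick 0 v(0, 1): D3/A3 P5 -> E3/E4 P8 similar
  -> R2 @ bar 5 tick 0 v(0, 1): E3/G3 m3 -> F3/C4 P5 similar
  -> R7 @ bar 6 tick 2 v(1,): F3->B3 leap 6st
  -> R2 @ bar 11 tick 0 v(0, 1): C3/E3 M3 -> D3/D4 P8 similar
  -> R7 @ bar 11 tick 0 v(1,): E3->D4 leap 10st

(0, 3, R4, (0, 1))
(3, 1, R7, (1,))
(3, 2, R7, (1,))
(4, 0, R2, (0, 1))
(5, 0, R2, (0, 1))
(6, 2, R7, (1,))
(11, 0, R2, (0, 1))
(11, 0, R7, (1,))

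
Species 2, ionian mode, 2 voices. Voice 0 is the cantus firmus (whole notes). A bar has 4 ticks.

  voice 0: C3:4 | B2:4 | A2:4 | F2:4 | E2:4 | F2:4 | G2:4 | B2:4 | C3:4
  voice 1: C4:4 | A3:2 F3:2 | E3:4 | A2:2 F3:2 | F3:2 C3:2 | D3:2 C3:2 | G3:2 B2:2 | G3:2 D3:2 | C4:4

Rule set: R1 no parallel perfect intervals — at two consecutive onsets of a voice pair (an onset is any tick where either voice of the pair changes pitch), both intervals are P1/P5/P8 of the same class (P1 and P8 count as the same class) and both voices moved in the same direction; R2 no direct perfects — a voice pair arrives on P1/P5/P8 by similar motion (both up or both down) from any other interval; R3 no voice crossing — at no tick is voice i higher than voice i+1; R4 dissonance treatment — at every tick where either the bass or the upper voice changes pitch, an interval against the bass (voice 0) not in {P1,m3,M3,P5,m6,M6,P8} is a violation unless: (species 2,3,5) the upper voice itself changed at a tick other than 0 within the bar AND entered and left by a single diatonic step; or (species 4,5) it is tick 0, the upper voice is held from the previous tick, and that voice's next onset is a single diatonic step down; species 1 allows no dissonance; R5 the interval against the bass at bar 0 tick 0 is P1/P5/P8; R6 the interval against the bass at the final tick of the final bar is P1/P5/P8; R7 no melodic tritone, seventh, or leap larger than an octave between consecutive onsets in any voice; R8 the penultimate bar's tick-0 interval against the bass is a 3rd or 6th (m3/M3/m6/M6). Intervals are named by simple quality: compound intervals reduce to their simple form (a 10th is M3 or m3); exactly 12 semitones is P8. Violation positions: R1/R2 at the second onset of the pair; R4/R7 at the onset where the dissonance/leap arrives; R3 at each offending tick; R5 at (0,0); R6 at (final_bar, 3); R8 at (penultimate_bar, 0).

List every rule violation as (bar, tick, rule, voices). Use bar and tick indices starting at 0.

bar 0: v0=C3 v1=C4 downbeat P8
bar 1: v0=B2 v1=A3 downbeat m7
bar 2: v0=A2 v1=E3 downbeat P5
bar 3: v0=F2 v1=A2 downbeat M3
bar 4: v0=E2 v1=F3 downbeat m2
bar 5: v0=F2 v1=D3 downbeat M6
bar 6: v0=G2 v1=G3 downbeat P8
bar 7: v0=B2 v1=G3 downbeat m6
bar 8: v0=C3 v1=C4 downbeat P8
  -> R4 @ bar 1 tick 0 v(0, 1): B2/A3 m7 untreated
  -> R4 @ bar 1 tick 2 v(0, 1): B2/F3 TT untreated
  -> R2 @ bar 2 tick 0 v(0, 1): B2/F3 TT -> A2/E3 P5 similar
  -> R4 @ bar 4 tick 0 v(0, 1): E2/F3 m2 untreated
  -> R2 @ bar 6 tick 0 v(0, 1): F2/C3 P5 -> G2/G3 P8 similar
  -> R2 @ bar 8 tick 0 v(0, 1): B2/D3 m3 -> C3/C4 P8 similar
  -> R7 @ bar 8 tick 0 v(1,): D3->C4 leap 10st

(1, 0, R4, (0, 1))
(1, 2, R4, (0, 1))
(2, 0, R2, (0, 1))
(4, 0, R4, (0, 1))
(6, 0, R2, (0, 1))
(8, 0, R2, (0, 1))
(8, 0, R7, (1,))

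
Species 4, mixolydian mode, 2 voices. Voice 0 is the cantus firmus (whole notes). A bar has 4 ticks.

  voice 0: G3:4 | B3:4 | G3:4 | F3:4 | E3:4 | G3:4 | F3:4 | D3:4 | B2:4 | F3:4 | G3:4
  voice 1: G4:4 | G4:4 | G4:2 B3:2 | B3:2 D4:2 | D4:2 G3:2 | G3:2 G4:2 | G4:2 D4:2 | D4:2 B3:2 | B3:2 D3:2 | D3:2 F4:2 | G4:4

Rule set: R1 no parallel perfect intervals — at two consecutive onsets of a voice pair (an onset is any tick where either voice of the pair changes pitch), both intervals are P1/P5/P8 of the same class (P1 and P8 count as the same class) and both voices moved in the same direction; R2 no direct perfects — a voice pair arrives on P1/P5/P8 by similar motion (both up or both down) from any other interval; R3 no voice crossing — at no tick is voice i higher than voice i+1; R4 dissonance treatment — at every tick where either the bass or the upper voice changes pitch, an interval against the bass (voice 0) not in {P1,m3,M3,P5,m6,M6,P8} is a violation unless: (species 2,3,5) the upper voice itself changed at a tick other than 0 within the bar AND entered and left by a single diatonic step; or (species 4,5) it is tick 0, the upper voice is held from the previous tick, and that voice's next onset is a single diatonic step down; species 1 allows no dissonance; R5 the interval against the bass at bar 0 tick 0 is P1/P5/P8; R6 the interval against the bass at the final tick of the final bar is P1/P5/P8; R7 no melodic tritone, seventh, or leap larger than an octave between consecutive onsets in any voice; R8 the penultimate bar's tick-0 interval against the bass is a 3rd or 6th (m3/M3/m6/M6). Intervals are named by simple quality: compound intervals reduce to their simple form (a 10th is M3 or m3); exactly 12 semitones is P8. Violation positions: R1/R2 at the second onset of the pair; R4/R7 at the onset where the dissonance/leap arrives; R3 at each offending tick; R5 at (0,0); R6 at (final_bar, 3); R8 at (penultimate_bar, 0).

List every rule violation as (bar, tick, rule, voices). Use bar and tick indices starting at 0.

bar 0: v0=G3 v1=G4 downbeat P8
bar 1: v0=B3 v1=G4 downbeat m6
bar 2: v0=G3 v1=G4 downbeat P8
bar 3: v0=F3 v1=B3 downbeat TT
bar 4: v0=E3 v1=D4 downbeat m7
bar 5: v0=G3 v1=G3 downbeat P1
bar 6: v0=F3 v1=G4 downbeat M2
bar 7: v0=D3 v1=D4 downbeat P8
bar 8: v0=B2 v1=B3 downbeat P8
bar 9: v0=F3 v1=D3 downbeat m3
bar 10: v0=G3 v1=G4 downbeat P8
  -> R4 @ bar 3 tick 0 v(0, 1): F3/B3 TT untreated
  -> R4 @ bar 4 tick 0 v(0, 1): E3/D4 m7 untreated
  -> R4 @ bar 6 tick 0 v(0, 1): F3/G4 M2 untreated
  -> R3 @ bar 9 tick 0 v(0, 1): F3 above D3
  -> R7 @ bar 9 tick 0 v(0,): B2->F3 leap 6st
  -> R3 @ bar 9 tick 1 v(0, 1): F3 above D3
  -> R7 @ bar 9 tick 2 v(1,): D3->F4 leap 15st
  -> R1 @ bar 10 tick 0 v(0, 1): F3/F4 P8 -> G3/G4 P8 similar

(3, 0, R4, (0, 1))
(4, 0, R4, (0, 1))
(6, 0, R4, (0, 1))
(9, 0, R3, (0, 1))
(9, 0, R7, (0,))
(9, 1, R3, (0, 1))
(9, 2, R7, (1,))
(10, 0, R1, (0, 1))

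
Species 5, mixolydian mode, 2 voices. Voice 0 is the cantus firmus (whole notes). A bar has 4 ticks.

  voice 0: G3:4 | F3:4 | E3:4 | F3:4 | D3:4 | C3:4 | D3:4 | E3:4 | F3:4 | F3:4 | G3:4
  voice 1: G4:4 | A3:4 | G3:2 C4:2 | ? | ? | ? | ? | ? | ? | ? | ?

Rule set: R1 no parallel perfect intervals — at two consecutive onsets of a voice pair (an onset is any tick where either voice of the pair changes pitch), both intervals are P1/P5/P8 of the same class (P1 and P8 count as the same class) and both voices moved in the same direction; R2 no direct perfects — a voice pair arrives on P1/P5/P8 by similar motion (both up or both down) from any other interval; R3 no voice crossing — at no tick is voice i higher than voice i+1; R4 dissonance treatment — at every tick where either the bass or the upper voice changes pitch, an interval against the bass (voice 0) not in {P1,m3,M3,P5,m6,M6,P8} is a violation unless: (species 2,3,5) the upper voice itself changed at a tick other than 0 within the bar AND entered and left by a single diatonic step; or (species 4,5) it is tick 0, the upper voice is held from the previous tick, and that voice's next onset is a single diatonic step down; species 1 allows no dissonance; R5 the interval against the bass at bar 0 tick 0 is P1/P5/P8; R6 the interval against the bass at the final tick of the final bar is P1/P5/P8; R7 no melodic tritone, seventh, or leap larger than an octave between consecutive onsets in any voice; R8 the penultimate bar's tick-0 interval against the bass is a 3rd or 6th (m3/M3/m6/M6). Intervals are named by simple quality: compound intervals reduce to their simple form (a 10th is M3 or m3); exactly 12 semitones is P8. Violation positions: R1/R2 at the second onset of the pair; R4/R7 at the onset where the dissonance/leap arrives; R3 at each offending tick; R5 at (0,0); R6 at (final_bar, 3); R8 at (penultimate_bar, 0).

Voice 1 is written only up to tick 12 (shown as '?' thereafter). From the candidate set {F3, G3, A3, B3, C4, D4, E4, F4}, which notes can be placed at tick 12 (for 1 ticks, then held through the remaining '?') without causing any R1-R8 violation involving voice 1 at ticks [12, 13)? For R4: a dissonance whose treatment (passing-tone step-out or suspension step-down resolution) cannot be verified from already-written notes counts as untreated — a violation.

{A3, C4, D4, F3}

F3: legal
G3: violates R4
A3: legal
B3: violates R4
C4: legal
D4: legal
E4: violates R4
F4: violates R2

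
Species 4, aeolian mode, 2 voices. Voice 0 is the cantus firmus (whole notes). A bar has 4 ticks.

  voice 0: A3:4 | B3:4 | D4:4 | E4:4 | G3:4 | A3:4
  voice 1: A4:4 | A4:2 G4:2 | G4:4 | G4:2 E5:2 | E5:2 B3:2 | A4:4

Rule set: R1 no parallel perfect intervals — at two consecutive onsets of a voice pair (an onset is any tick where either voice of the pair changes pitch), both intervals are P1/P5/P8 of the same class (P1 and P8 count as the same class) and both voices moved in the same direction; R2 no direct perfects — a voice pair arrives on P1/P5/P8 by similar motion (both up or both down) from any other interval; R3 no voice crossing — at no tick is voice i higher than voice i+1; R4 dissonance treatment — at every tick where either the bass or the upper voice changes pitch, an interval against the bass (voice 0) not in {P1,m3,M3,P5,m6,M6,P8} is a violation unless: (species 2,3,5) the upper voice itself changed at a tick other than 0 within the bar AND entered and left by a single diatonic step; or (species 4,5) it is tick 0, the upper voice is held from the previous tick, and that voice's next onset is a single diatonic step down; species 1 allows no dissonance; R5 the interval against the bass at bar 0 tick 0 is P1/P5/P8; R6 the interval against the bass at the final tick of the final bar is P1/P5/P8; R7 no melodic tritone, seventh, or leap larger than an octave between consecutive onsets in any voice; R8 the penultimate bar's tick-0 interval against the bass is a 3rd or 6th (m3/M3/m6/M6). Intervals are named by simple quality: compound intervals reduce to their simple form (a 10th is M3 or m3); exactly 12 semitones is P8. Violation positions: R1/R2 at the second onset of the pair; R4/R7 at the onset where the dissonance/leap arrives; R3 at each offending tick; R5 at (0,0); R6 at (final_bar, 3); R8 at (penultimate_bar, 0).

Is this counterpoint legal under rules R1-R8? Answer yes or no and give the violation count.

bar 0: v0=A3 v1=A4 (P8)
bar 1: v0=B3 v1=A4 (m7)
bar 2: v0=D4 v1=G4 (P4)
bar 3: v0=E4 v1=G4 (m3)
bar 4: v0=G3 v1=E5 (M6)
bar 5: v0=A3 v1=A4 (P8)
  R4 @ bar2.0: D4/G4 P4 untreated
  R7 @ bar4.2: E5->B3 leap 17st
  R2 @ bar5.0: G3/B3 M3 -> A3/A4 P8 similar
  R7 @ bar5.0: B3->A4 leap 10st

No (4 violations)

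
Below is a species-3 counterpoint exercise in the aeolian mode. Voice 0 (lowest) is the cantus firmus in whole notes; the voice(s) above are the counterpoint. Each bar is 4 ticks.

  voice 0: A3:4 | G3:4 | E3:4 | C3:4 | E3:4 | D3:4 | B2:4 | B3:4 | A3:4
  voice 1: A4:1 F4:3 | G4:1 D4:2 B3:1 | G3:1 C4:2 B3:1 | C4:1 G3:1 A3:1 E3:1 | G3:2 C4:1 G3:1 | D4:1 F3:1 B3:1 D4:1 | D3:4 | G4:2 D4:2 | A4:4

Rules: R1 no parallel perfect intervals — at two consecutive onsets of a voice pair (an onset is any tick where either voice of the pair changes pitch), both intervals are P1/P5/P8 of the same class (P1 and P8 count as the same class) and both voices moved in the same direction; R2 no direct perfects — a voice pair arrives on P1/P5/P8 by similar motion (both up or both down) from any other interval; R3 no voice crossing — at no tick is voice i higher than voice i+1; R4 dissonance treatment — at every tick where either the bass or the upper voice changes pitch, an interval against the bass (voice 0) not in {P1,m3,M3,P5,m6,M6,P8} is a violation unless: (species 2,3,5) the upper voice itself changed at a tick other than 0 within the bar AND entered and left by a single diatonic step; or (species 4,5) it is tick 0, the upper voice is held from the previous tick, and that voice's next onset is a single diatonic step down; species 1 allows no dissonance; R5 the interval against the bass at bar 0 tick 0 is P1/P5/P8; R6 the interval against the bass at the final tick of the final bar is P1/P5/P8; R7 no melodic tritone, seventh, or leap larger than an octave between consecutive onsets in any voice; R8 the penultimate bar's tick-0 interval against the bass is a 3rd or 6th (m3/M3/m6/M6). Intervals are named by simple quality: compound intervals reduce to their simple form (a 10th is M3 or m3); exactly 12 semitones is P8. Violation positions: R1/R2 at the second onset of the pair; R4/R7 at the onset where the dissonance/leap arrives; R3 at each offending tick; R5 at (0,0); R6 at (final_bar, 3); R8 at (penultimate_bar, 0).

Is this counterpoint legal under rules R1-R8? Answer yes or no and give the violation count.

No (2 violations)

bar 0: v0=A3 v1=A4 (P8)
bar 1: v0=G3 v1=G4 (P8)
bar 2: v0=E3 v1=G3 (m3)
bar 3: v0=C3 v1=C4 (P8)
bar 4: v0=E3 v1=G3 (m3)
bar 5: v0=D3 v1=D4 (P8)
bar 6: v0=B2 v1=D3 (m3)
bar 7: v0=B3 v1=G4 (m6)
bar 8: v0=A3 v1=A4 (P8)
  R7 @ bar5.2: F3->B3 leap 6st
  R7 @ bar7.0: D3->G4 leap 17st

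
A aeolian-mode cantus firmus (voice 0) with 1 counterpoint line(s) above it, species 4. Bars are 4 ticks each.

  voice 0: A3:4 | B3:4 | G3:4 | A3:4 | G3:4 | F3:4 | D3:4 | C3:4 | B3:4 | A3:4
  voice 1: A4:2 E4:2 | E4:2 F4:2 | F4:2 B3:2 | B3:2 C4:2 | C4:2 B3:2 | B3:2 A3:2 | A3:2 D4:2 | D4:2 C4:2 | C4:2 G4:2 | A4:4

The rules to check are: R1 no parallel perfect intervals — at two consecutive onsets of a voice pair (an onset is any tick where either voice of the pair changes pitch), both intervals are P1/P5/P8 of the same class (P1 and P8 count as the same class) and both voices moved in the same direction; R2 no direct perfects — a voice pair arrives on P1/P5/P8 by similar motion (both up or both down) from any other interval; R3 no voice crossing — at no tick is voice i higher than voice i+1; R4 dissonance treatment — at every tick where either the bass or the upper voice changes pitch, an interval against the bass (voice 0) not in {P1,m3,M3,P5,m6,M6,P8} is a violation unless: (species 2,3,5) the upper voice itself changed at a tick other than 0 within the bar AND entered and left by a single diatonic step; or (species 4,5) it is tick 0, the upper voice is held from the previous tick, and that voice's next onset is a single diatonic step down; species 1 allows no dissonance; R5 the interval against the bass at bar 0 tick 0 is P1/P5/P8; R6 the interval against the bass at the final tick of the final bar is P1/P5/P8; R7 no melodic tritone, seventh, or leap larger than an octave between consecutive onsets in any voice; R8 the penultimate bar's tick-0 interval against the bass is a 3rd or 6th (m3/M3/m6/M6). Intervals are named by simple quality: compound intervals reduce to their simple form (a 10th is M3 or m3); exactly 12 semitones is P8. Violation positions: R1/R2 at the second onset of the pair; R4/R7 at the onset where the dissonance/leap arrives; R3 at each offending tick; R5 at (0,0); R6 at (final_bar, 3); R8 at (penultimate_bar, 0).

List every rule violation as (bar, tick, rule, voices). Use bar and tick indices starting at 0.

bar 0: v0=A3 v1=A4 downbeat P8
bar 1: v0=B3 v1=E4 downbeat P4
bar 2: v0=G3 v1=F4 downbeat m7
bar 3: v0=A3 v1=B3 downbeat M2
bar 4: v0=G3 v1=C4 downbeat P4
bar 5: v0=F3 v1=B3 downbeat TT
bar 6: v0=D3 v1=A3 downbeat P5
bar 7: v0=C3 v1=D4 downbeat M2
bar 8: v0=B3 v1=C4 downbeat m2
bar 9: v0=A3 v1=A4 downbeat P8
  -> R4 @ bar 1 tick 0 v(0, 1): B3/E4 P4 untreated
  -> R4 @ bar 1 tick 2 v(0, 1): B3/F4 TT untreated
  -> R4 @ bar 2 tick 0 v(0, 1): G3/F4 m7 untreated
  -> R7 @ bar 2 tick 2 v(1,): F4->B3 leap 6st
  -> R4 @ bar 3 tick 0 v(0, 1): A3/B3 M2 untreated
  -> R4 @ bar 8 tick 0 v(0, 1): B3/C4 m2 untreated
  -> R7 @ bar 8 tick 0 v(0,): C3->B3 leap 11st
  -> R8 @ bar 8 tick 0 v(0, 1): penult m2 not 3rd/6th

(1, 0, R4, (0, 1))
(1, 2, R4, (0, 1))
(2, 0, R4, (0, 1))
(2, 2, R7, (1,))
(3, 0, R4, (0, 1))
(8, 0, R4, (0, 1))
(8, 0, R7, (0,))
(8, 0, R8, (0, 1))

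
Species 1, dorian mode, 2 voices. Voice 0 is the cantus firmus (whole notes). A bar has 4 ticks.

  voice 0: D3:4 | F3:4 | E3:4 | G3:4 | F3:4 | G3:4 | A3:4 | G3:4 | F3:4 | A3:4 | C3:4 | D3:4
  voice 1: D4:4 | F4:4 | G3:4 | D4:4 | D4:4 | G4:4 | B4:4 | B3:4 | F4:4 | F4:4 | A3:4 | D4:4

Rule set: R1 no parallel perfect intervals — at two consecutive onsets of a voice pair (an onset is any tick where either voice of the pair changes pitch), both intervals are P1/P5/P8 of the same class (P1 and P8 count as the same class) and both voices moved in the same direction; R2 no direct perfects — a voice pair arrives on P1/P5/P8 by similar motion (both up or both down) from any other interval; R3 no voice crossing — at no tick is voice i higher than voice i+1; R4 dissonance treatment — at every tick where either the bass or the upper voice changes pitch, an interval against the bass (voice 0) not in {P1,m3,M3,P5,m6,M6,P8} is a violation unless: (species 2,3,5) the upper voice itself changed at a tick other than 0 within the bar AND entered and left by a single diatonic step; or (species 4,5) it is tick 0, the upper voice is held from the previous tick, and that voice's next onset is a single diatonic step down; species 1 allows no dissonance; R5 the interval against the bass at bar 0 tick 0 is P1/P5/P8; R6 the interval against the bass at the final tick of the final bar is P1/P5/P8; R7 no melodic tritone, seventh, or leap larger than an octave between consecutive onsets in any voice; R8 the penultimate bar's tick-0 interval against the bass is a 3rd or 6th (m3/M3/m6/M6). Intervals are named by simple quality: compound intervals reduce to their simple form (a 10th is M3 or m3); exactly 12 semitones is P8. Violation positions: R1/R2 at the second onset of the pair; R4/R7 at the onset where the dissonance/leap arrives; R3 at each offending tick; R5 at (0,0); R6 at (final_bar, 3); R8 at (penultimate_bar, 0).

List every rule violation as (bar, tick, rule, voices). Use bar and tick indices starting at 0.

bar 0: v0=D3 v1=D4 downbeat P8
bar 1: v0=F3 v1=F4 downbeat P8
bar 2: v0=E3 v1=G3 downbeat m3
bar 3: v0=G3 v1=D4 downbeat P5
bar 4: v0=F3 v1=D4 downbeat M6
bar 5: v0=G3 v1=G4 downbeat P8
bar 6: v0=A3 v1=B4 downbeat M2
bar 7: v0=G3 v1=B3 downbeat M3
bar 8: v0=F3 v1=F4 downbeat P8
bar 9: v0=A3 v1=F4 downbeat m6
bar 10: v0=C3 v1=A3 downbeat M6
bar 11: v0=D3 v1=D4 downbeat P8
  -> R1 @ bar 1 tick 0 v(0, 1): D3/D4 P8 -> F3/F4 P8 similar
  -> R7 @ bar 2 tick 0 v(1,): F4->G3 leap 10st
  -> R2 @ bar 3 tick 0 v(0, 1): E3/G3 m3 -> G3/D4 P5 similar
  -> R2 @ bar 5 tick 0 v(0, 1): F3/D4 M6 -> G3/G4 P8 similar
  -> R4 @ bar 6 tick 0 v(0, 1): A3/B4 M2 untreated
  -> R7 @ bar 8 tick 0 v(1,): B3->F4 leap 6st
  -> R2 @ bar 11 tick 0 v(0, 1): C3/A3 M6 -> D3/D4 P8 similar

(1, 0, R1, (0, 1))
(2, 0, R7, (1,))
(3, 0, R2, (0, 1))
(5, 0, R2, (0, 1))
(6, 0, R4, (0, 1))
(8, 0, R7, (1,))
(11, 0, R2, (0, 1))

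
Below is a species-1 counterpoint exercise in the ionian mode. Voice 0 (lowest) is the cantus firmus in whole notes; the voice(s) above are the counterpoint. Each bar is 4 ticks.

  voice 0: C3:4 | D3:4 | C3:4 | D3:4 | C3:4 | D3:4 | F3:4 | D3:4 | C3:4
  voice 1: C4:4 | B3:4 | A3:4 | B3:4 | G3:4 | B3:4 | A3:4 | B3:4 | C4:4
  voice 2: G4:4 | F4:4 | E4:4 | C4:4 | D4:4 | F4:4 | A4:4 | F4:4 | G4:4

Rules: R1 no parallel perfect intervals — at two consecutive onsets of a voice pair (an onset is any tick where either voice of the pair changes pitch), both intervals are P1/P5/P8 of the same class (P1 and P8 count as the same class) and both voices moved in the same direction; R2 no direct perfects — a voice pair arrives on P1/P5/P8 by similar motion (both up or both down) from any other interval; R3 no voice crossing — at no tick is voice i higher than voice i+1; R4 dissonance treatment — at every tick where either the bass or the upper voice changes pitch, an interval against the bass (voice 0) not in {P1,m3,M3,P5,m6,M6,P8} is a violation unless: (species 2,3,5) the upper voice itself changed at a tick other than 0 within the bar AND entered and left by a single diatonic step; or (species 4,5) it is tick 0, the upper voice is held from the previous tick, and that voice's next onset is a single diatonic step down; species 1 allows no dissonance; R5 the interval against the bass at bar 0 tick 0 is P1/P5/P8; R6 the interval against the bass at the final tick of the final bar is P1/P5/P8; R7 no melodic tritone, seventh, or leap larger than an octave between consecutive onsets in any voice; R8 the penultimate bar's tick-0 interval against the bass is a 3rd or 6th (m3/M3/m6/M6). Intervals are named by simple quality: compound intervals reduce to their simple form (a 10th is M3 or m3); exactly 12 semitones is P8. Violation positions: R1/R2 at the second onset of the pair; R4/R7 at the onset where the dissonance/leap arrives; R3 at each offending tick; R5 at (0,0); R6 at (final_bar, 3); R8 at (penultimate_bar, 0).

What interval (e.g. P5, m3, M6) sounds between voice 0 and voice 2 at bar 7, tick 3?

voice 0=D3 voice 2=F4 -> m3

m3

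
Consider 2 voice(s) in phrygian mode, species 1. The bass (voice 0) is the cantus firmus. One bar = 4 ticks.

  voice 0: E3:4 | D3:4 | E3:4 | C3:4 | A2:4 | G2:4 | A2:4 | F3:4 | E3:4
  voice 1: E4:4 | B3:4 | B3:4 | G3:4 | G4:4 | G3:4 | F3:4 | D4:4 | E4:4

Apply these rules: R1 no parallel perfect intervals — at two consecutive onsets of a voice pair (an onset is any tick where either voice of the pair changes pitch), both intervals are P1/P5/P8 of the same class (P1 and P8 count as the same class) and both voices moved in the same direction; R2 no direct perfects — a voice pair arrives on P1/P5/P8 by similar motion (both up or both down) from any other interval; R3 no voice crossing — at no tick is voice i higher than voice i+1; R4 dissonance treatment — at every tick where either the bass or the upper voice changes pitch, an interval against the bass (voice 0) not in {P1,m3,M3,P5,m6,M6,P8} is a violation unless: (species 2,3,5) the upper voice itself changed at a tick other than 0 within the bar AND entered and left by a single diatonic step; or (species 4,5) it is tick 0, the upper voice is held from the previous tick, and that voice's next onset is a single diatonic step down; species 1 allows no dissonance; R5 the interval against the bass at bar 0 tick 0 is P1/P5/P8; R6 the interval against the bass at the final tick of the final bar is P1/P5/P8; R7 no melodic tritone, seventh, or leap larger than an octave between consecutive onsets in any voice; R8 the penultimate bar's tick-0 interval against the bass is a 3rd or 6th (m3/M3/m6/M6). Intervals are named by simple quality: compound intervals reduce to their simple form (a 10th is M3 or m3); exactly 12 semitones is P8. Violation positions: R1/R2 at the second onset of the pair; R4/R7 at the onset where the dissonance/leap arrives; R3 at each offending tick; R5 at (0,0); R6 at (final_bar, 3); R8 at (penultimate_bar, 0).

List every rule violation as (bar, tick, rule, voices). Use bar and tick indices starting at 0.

(3, 0, R1, (0, 1))
(4, 0, R4, (0, 1))
(5, 0, R2, (0, 1))

bar 0: v0=E3 v1=E4 downbeat P8
bar 1: v0=D3 v1=B3 downbeat M6
bar 2: v0=E3 v1=B3 downbeat P5
bar 3: v0=C3 v1=G3 downbeat P5
bar 4: v0=A2 v1=G4 downbeat m7
bar 5: v0=G2 v1=G3 downbeat P8
bar 6: v0=A2 v1=F3 downbeat m6
bar 7: v0=F3 v1=D4 downbeat M6
bar 8: v0=E3 v1=E4 downbeat P8
  -> R1 @ bar 3 tick 0 v(0, 1): E3/B3 P5 -> C3/G3 P5 similar
  -> R4 @ bar 4 tick 0 v(0, 1): A2/G4 m7 untreated
  -> R2 @ bar 5 tick 0 v(0, 1): A2/G4 m7 -> G2/G3 P8 similar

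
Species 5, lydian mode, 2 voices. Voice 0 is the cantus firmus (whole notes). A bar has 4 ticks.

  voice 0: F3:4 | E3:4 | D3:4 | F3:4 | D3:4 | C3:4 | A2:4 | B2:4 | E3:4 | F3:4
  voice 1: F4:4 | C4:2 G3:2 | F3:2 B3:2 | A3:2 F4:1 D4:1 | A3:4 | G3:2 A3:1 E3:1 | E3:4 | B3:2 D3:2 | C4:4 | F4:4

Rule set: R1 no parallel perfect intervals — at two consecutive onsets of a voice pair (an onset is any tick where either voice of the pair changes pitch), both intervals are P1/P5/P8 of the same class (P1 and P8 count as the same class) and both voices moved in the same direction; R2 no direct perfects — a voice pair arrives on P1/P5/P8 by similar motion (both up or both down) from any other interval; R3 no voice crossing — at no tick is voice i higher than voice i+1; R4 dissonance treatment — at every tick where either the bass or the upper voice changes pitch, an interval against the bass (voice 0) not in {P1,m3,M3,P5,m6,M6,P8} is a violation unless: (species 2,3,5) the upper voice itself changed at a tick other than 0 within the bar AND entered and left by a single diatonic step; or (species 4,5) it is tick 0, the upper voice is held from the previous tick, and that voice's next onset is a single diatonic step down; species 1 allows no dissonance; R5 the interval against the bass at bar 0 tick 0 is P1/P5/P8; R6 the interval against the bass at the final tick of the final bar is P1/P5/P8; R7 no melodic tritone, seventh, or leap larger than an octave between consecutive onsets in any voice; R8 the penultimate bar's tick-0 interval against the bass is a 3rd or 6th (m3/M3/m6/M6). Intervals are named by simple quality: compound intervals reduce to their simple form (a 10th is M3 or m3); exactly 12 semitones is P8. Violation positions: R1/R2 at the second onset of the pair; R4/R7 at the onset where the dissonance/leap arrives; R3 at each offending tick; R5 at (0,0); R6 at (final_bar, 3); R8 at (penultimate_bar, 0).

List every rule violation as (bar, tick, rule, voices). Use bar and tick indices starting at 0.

(2, 2, R7, (1,))
(4, 0, R2, (0, 1))
(5, 0, R1, (0, 1))
(7, 0, R2, (0, 1))
(8, 0, R7, (1,))
(9, 0, R2, (0, 1))

bar 0: v0=F3 v1=F4 downbeat P8
bar 1: v0=E3 v1=C4 downbeat m6
bar 2: v0=D3 v1=F3 downbeat m3
bar 3: v0=F3 v1=A3 downbeat M3
bar 4: v0=D3 v1=A3 downbeat P5
bar 5: v0=C3 v1=G3 downbeat P5
bar 6: v0=A2 v1=E3 downbeat P5
bar 7: v0=B2 v1=B3 downbeat P8
bar 8: v0=E3 v1=C4 downbeat m6
bar 9: v0=F3 v1=F4 downbeat P8
  -> R7 @ bar 2 tick 2 v(1,): F3->B3 leap 6st
  -> R2 @ bar 4 tick 0 v(0, 1): F3/D4 M6 -> D3/A3 P5 similar
  -> R1 @ bar 5 tick 0 v(0, 1): D3/A3 P5 -> C3/G3 P5 similar
  -> R2 @ bar 7 tick 0 v(0, 1): A2/E3 P5 -> B2/B3 P8 similar
  -> R7 @ bar 8 tick 0 v(1,): D3->C4 leap 10st
  -> R2 @ bar 9 tick 0 v(0, 1): E3/C4 m6 -> F3/F4 P8 similar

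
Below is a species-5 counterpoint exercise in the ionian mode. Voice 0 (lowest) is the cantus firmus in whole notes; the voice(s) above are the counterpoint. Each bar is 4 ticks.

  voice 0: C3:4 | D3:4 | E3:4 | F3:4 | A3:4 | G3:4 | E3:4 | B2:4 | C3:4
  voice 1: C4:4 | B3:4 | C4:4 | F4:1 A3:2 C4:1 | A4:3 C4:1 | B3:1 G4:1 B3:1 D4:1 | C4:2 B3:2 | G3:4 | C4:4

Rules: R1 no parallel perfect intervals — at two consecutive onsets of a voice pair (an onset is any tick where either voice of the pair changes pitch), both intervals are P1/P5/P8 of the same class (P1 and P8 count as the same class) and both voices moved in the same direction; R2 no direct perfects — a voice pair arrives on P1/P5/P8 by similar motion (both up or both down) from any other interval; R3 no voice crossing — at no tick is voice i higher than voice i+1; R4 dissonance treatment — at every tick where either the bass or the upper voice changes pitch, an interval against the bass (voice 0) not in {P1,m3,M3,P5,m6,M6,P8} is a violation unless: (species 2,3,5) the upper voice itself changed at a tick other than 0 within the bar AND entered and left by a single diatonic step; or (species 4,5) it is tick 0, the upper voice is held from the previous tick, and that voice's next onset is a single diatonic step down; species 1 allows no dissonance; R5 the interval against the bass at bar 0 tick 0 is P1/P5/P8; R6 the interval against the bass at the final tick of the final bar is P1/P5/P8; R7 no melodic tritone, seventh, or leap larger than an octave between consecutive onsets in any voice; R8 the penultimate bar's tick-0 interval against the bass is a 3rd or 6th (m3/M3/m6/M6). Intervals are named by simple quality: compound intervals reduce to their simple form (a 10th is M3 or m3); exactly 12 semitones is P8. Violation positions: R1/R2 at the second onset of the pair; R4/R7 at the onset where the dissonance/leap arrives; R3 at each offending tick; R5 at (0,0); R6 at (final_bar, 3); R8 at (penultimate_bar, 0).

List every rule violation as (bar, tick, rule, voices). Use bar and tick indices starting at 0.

bar 0: v0=C3 v1=C4 downbeat P8
bar 1: v0=D3 v1=B3 downbeat M6
bar 2: v0=E3 v1=C4 downbeat m6
bar 3: v0=F3 v1=F4 downbeat P8
bar 4: v0=A3 v1=A4 downbeat P8
bar 5: v0=G3 v1=B3 downbeat M3
bar 6: v0=E3 v1=C4 downbeat m6
bar 7: v0=B2 v1=G3 downbeat m6
bar 8: v0=C3 v1=C4 downbeat P8
  -> R2 @ bar 3 tick 0 v(0, 1): E3/C4 m6 -> F3/F4 P8 similar
  -> R2 @ bar 4 tick 0 v(0, 1): F3/C4 P5 -> A3/A4 P8 similar
  -> R2 @ bar 8 tick 0 v(0, 1): B2/G3 m6 -> C3/C4 P8 similar

(3, 0, R2, (0, 1))
(4, 0, R2, (0, 1))
(8, 0, R2, (0, 1))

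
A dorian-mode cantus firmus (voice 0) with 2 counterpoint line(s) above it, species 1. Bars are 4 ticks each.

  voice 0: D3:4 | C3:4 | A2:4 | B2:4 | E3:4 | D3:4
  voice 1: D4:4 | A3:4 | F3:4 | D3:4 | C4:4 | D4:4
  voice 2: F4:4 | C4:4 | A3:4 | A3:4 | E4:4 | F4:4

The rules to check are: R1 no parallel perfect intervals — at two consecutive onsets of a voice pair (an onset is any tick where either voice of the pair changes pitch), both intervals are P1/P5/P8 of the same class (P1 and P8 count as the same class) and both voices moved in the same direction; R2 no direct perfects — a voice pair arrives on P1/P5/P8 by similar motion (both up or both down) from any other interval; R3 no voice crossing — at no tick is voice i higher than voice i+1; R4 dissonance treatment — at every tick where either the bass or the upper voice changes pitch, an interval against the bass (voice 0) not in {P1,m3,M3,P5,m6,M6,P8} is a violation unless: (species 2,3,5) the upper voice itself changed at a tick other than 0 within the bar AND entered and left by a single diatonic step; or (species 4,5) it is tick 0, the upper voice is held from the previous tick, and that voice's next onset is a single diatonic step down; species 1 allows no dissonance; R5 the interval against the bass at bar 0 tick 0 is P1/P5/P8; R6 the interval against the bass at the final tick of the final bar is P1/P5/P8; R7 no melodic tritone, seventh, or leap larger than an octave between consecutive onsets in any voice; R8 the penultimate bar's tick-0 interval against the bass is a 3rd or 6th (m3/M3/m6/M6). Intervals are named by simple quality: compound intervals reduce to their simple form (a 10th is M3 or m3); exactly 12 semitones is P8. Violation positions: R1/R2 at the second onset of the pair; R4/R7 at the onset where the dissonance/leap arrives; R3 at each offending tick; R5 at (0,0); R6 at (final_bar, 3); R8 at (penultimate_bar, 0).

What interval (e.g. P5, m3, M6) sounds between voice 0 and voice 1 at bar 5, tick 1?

voice 0=D3 voice 1=D4 -> P8

P8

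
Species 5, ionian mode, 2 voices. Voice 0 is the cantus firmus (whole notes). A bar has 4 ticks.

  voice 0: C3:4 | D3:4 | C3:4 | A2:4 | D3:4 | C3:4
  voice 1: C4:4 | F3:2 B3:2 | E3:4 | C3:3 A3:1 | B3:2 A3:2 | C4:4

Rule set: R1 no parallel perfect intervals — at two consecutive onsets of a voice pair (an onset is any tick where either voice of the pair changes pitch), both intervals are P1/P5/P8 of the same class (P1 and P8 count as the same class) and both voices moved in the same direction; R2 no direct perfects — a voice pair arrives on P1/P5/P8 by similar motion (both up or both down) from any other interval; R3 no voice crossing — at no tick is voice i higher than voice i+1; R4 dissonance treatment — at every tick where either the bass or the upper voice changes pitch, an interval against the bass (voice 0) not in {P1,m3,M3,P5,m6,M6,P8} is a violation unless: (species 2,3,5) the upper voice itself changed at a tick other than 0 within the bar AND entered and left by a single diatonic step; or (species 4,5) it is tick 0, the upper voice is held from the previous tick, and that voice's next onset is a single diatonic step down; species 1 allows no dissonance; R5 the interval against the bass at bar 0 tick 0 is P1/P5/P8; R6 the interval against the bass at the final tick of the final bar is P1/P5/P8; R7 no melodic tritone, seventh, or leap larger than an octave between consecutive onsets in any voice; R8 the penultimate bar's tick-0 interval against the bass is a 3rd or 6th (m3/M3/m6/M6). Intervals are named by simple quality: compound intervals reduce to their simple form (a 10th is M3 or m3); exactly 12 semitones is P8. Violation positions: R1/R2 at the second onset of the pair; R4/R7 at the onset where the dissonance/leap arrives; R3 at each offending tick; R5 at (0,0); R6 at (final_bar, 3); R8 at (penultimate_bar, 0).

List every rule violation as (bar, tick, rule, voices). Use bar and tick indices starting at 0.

bar 0: v0=C3 v1=C4 downbeat P8
bar 1: v0=D3 v1=F3 downbeat m3
bar 2: v0=C3 v1=E3 downbeat M3
bar 3: v0=A2 v1=C3 downbeat m3
bar 4: v0=D3 v1=B3 downbeat M6
bar 5: v0=C3 v1=C4 downbeat P8
  -> R7 @ bar 1 tick 2 v(1,): F3->B3 leap 6st

(1, 2, R7, (1,))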